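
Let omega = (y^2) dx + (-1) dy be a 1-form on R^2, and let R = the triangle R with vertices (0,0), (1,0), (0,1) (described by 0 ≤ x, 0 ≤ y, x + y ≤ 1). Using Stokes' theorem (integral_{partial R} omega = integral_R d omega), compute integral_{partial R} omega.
integral_(partial R) omega = -1/3

Stokes: integral_partial_R omega = integral_R d omega with d omega = (∂Q/∂x - ∂P/∂y) dx ∧ dy.
  ∂Q/∂x = 0
  ∂P/∂y = 2*y
  integrand = ∂Q/∂x - ∂P/∂y = -2*y.
Integrating over R: integral_0^1 integral_0^{1-x} (-2*y) dy dx = -1/3.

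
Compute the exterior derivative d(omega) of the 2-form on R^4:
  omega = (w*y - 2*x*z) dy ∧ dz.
d(omega) = (-2*z) dx ∧ dy ∧ dz + (y) dy ∧ dz ∧ dw

For a 2-form omega = sum_{i<j} g_{ij} dx_i ∧ dx_j, the exterior derivative is
  d(omega) = sum_{i<j} d(g_{ij}) ∧ dx_i ∧ dx_j = sum_{i<j, k} (∂g_{ij}/∂x_k) dx_k ∧ dx_i ∧ dx_j.
Expand each term, using dx_k ∧ dx_i ∧ dx_j = sgn(permutation) dx_{(a)} ∧ dx_{(b)} ∧ dx_{(c)} with (a < b < c) sorted:
  d(w*y - 2*x*z) includes (∂/∂x)(w*y - 2*x*z) dx = (-2*z) dx, which multiplied by dy ∧ dz gives (-2*z) dx ∧ dy ∧ dz
  d(w*y - 2*x*z) includes (∂/∂w)(w*y - 2*x*z) dw = (y) dw, which multiplied by dy ∧ dz gives (y) dy ∧ dz ∧ dw
Collecting like 3-forms: d(omega) = (-2*z) dx ∧ dy ∧ dz + (y) dy ∧ dz ∧ dw.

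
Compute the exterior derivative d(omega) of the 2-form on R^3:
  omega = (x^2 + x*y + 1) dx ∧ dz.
d(omega) = (-x) dx ∧ dy ∧ dz

For a 2-form omega = sum_{i<j} g_{ij} dx_i ∧ dx_j, the exterior derivative is
  d(omega) = sum_{i<j} d(g_{ij}) ∧ dx_i ∧ dx_j = sum_{i<j, k} (∂g_{ij}/∂x_k) dx_k ∧ dx_i ∧ dx_j.
Expand each term, using dx_k ∧ dx_i ∧ dx_j = sgn(permutation) dx_{(a)} ∧ dx_{(b)} ∧ dx_{(c)} with (a < b < c) sorted:
  d(x^2 + x*y + 1) includes (∂/∂y)(x^2 + x*y + 1) dy = (x) dy, which multiplied by dx ∧ dz gives (-x) dx ∧ dy ∧ dz
Collecting like 3-forms: d(omega) = (-x) dx ∧ dy ∧ dz.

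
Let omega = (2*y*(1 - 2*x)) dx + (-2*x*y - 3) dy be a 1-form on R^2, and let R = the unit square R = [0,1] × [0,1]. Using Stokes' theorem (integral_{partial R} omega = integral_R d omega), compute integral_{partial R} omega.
integral_(partial R) omega = -1

Stokes: integral_partial_R omega = integral_R d omega with d omega = (∂Q/∂x - ∂P/∂y) dx ∧ dy.
  ∂Q/∂x = -2*y
  ∂P/∂y = 2 - 4*x
  integrand = ∂Q/∂x - ∂P/∂y = 4*x - 2*y - 2.
Integrating over R: integral_0^1 integral_0^1 (4*x - 2*y - 2) dx dy = -1.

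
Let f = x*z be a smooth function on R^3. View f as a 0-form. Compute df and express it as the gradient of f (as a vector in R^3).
df = (z) dx + (0) dy + (x) dz; grad f = (z, 0, x)

For a 0-form f, d f = (∂f/∂x) dx + (∂f/∂y) dy + (∂f/∂z) dz. The components of the vector representation are exactly the entries of grad f in Cartesian coordinates:
  ∂f/∂x = z
  ∂f/∂y = 0
  ∂f/∂z = x.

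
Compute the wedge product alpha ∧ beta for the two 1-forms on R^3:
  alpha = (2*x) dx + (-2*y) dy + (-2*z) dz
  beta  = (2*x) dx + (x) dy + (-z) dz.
alpha ∧ beta = (2*x*(x + 2*y)) dx ∧ dy + (2*x*z) dx ∧ dz + (2*z*(x + y)) dy ∧ dz

Distribute the wedge, using dx_i ∧ dx_j = -dx_j ∧ dx_i and dx_i ∧ dx_i = 0. For each pair (i, j) with i < j, the coefficient of dx_i ∧ dx_j in alpha ∧ beta is (alpha_i * beta_j - alpha_j * beta_i). Collecting: alpha ∧ beta = (2*x*(x + 2*y)) dx ∧ dy + (2*x*z) dx ∧ dz + (2*z*(x + y)) dy ∧ dz.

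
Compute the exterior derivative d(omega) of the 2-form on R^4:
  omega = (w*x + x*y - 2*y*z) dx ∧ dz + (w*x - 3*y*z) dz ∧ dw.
d(omega) = (-x + 2*z) dx ∧ dy ∧ dz + (w + x) dx ∧ dz ∧ dw + (-3*z) dy ∧ dz ∧ dw

For a 2-form omega = sum_{i<j} g_{ij} dx_i ∧ dx_j, the exterior derivative is
  d(omega) = sum_{i<j} d(g_{ij}) ∧ dx_i ∧ dx_j = sum_{i<j, k} (∂g_{ij}/∂x_k) dx_k ∧ dx_i ∧ dx_j.
Expand each term, using dx_k ∧ dx_i ∧ dx_j = sgn(permutation) dx_{(a)} ∧ dx_{(b)} ∧ dx_{(c)} with (a < b < c) sorted:
  d(w*x + x*y - 2*y*z) includes (∂/∂y)(w*x + x*y - 2*y*z) dy = (x - 2*z) dy, which multiplied by dx ∧ dz gives (-x + 2*z) dx ∧ dy ∧ dz
  d(w*x + x*y - 2*y*z) includes (∂/∂w)(w*x + x*y - 2*y*z) dw = (x) dw, which multiplied by dx ∧ dz gives (x) dx ∧ dz ∧ dw
  d(w*x - 3*y*z) includes (∂/∂x)(w*x - 3*y*z) dx = (w) dx, which multiplied by dz ∧ dw gives (w) dx ∧ dz ∧ dw
  d(w*x - 3*y*z) includes (∂/∂y)(w*x - 3*y*z) dy = (-3*z) dy, which multiplied by dz ∧ dw gives (-3*z) dy ∧ dz ∧ dw
Collecting like 3-forms: d(omega) = (-x + 2*z) dx ∧ dy ∧ dz + (w + x) dx ∧ dz ∧ dw + (-3*z) dy ∧ dz ∧ dw.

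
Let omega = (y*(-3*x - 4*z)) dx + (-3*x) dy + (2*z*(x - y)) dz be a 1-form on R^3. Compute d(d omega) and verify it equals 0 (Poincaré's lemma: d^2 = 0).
d(d omega) = 0

Step 1: d omega = sum_{i<j} (∂f_j/∂x_i - ∂f_i/∂x_j) dx_i ∧ dx_j:
  coeff of dx ∧ dy: 3*x + 4*z - 3
  coeff of dx ∧ dz: 4*y + 2*z
  coeff of dy ∧ dz: -2*z
Step 2: Apply d again to each 2-form coefficient. The only possible 3-form in R^3 is dx ∧ dy ∧ dz, with coefficient
  ∂(coeff of dy∧dz)/∂x - ∂(coeff of dx∧dz)/∂y + ∂(coeff of dx∧dy)/∂z
  = ∂/∂x (-2*z) - ∂/∂y (4*y + 2*z) + ∂/∂z (3*x + 4*z - 3).
Each of these terms simplifies to sums of mixed partials that cancel in pairs. The result is 0 (by equality of mixed partials for smooth functions — Schwarz / Clairaut).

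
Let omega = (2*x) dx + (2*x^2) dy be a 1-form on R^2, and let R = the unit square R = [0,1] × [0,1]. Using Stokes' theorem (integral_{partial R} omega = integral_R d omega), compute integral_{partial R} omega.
integral_(partial R) omega = 2

Stokes: integral_partial_R omega = integral_R d omega with d omega = (∂Q/∂x - ∂P/∂y) dx ∧ dy.
  ∂Q/∂x = 4*x
  ∂P/∂y = 0
  integrand = ∂Q/∂x - ∂P/∂y = 4*x.
Integrating over R: integral_0^1 integral_0^1 (4*x) dx dy = 2.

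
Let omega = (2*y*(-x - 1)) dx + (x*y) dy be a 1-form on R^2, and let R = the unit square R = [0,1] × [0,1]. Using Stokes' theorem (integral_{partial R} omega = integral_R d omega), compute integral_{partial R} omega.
integral_(partial R) omega = 7/2

Stokes: integral_partial_R omega = integral_R d omega with d omega = (∂Q/∂x - ∂P/∂y) dx ∧ dy.
  ∂Q/∂x = y
  ∂P/∂y = -2*x - 2
  integrand = ∂Q/∂x - ∂P/∂y = 2*x + y + 2.
Integrating over R: integral_0^1 integral_0^1 (2*x + y + 2) dx dy = 7/2.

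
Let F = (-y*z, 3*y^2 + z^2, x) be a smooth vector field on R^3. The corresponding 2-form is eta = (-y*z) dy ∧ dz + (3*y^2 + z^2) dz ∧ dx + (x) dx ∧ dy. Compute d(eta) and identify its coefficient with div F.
d(eta) = (6*y) dx ∧ dy ∧ dz; div F = 6*y

For a 2-form in R^3 of the form above, applying d gives a 3-form with coefficient ∂P/∂x + ∂Q/∂y + ∂R/∂z:
  ∂P/∂x = 0
  ∂Q/∂y = 6*y
  ∂R/∂z = 0
Sum = 6*y, which is exactly div F.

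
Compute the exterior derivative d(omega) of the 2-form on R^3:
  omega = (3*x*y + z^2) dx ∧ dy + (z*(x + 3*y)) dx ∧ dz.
d(omega) = (-z) dx ∧ dy ∧ dz

For a 2-form omega = sum_{i<j} g_{ij} dx_i ∧ dx_j, the exterior derivative is
  d(omega) = sum_{i<j} d(g_{ij}) ∧ dx_i ∧ dx_j = sum_{i<j, k} (∂g_{ij}/∂x_k) dx_k ∧ dx_i ∧ dx_j.
Expand each term, using dx_k ∧ dx_i ∧ dx_j = sgn(permutation) dx_{(a)} ∧ dx_{(b)} ∧ dx_{(c)} with (a < b < c) sorted:
  d(3*x*y + z^2) includes (∂/∂z)(3*x*y + z^2) dz = (2*z) dz, which multiplied by dx ∧ dy gives (2*z) dx ∧ dy ∧ dz
  d(z*(x + 3*y)) includes (∂/∂y)(z*(x + 3*y)) dy = (3*z) dy, which multiplied by dx ∧ dz gives (-3*z) dx ∧ dy ∧ dz
Collecting like 3-forms: d(omega) = (-z) dx ∧ dy ∧ dz.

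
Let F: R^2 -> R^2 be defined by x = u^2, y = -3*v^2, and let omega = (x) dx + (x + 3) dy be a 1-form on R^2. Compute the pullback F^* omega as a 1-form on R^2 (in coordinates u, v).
F^* omega = (2*u^3) du + (6*v*(-u^2 - 3)) dv

Using F^*(f dg) = (f ∘ F) d(g ∘ F), substitute each coordinate x_i by F_i(u, v) in f_i, and replace dx_i by d F_i = (∂F_i/∂u) du + (∂F_i/∂v) dv.
  For the x component: f_1(F) = u^2; d F_1 = (2*u) du + (0) dv
  For the y component: f_2(F) = u^2 + 3; d F_2 = (0) du + (-6*v) dv
Combining and collecting du, dv coefficients:
  coeff of du: 2*u^3
  coeff of dv: 6*v*(-u^2 - 3)
F^* omega = (2*u^3) du + (6*v*(-u^2 - 3)) dv.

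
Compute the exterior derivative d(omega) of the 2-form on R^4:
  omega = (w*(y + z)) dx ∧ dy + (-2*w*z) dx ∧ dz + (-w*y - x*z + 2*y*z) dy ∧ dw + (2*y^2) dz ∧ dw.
d(omega) = (w) dx ∧ dy ∧ dz + (y) dx ∧ dy ∧ dw + (-2*z) dx ∧ dz ∧ dw + (x + 2*y) dy ∧ dz ∧ dw

For a 2-form omega = sum_{i<j} g_{ij} dx_i ∧ dx_j, the exterior derivative is
  d(omega) = sum_{i<j} d(g_{ij}) ∧ dx_i ∧ dx_j = sum_{i<j, k} (∂g_{ij}/∂x_k) dx_k ∧ dx_i ∧ dx_j.
Expand each term, using dx_k ∧ dx_i ∧ dx_j = sgn(permutation) dx_{(a)} ∧ dx_{(b)} ∧ dx_{(c)} with (a < b < c) sorted:
  d(w*(y + z)) includes (∂/∂z)(w*(y + z)) dz = (w) dz, which multiplied by dx ∧ dy gives (w) dx ∧ dy ∧ dz
  d(w*(y + z)) includes (∂/∂w)(w*(y + z)) dw = (y + z) dw, which multiplied by dx ∧ dy gives (y + z) dx ∧ dy ∧ dw
  d(-2*w*z) includes (∂/∂w)(-2*w*z) dw = (-2*z) dw, which multiplied by dx ∧ dz gives (-2*z) dx ∧ dz ∧ dw
  d(-w*y - x*z + 2*y*z) includes (∂/∂x)(-w*y - x*z + 2*y*z) dx = (-z) dx, which multiplied by dy ∧ dw gives (-z) dx ∧ dy ∧ dw
  d(-w*y - x*z + 2*y*z) includes (∂/∂z)(-w*y - x*z + 2*y*z) dz = (-x + 2*y) dz, which multiplied by dy ∧ dw gives (x - 2*y) dy ∧ dz ∧ dw
  d(2*y^2) includes (∂/∂y)(2*y^2) dy = (4*y) dy, which multiplied by dz ∧ dw gives (4*y) dy ∧ dz ∧ dw
Collecting like 3-forms: d(omega) = (w) dx ∧ dy ∧ dz + (y) dx ∧ dy ∧ dw + (-2*z) dx ∧ dz ∧ dw + (x + 2*y) dy ∧ dz ∧ dw.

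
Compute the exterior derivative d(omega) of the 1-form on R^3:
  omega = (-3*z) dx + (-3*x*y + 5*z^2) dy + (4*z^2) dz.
d(omega) = (-3*y) dx ∧ dy + (3) dx ∧ dz + (-10*z) dy ∧ dz

For a 1-form omega = sum_i f_i dx_i, the exterior derivative is
  d(omega) = sum_{i < j} (∂f_j/∂x_i - ∂f_i/∂x_j) dx_i ∧ dx_j.
  coefficient of dx ∧ dy: ∂f_2/∂x - ∂f_1/∂y = ∂(-3*x*y + 5*z^2)/∂x - ∂(-3*z)/∂y = -3*y
  coefficient of dx ∧ dz: ∂f_3/∂x - ∂f_1/∂z = ∂(4*z^2)/∂x - ∂(-3*z)/∂z = 3
  coefficient of dy ∧ dz: ∂f_3/∂y - ∂f_2/∂z = ∂(4*z^2)/∂y - ∂(-3*x*y + 5*z^2)/∂z = -10*z
Assembling: d(omega) = (-3*y) dx ∧ dy + (3) dx ∧ dz + (-10*z) dy ∧ dz.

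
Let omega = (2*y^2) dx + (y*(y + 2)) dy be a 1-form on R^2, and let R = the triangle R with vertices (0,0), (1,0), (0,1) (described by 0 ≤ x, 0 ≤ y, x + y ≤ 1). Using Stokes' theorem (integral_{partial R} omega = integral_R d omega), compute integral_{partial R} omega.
integral_(partial R) omega = -2/3

Stokes: integral_partial_R omega = integral_R d omega with d omega = (∂Q/∂x - ∂P/∂y) dx ∧ dy.
  ∂Q/∂x = 0
  ∂P/∂y = 4*y
  integrand = ∂Q/∂x - ∂P/∂y = -4*y.
Integrating over R: integral_0^1 integral_0^{1-x} (-4*y) dy dx = -2/3.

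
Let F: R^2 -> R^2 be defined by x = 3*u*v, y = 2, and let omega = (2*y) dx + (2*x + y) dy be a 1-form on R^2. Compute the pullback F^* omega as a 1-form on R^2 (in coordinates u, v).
F^* omega = (12*v) du + (12*u) dv

Using F^*(f dg) = (f ∘ F) d(g ∘ F), substitute each coordinate x_i by F_i(u, v) in f_i, and replace dx_i by d F_i = (∂F_i/∂u) du + (∂F_i/∂v) dv.
  For the x component: f_1(F) = 4; d F_1 = (3*v) du + (3*u) dv
  For the y component: f_2(F) = 6*u*v + 2; d F_2 = (0) du + (0) dv
Combining and collecting du, dv coefficients:
  coeff of du: 12*v
  coeff of dv: 12*u
F^* omega = (12*v) du + (12*u) dv.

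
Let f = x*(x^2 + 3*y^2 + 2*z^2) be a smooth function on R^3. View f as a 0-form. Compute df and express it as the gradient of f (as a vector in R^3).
df = (3*x^2 + 3*y^2 + 2*z^2) dx + (6*x*y) dy + (4*x*z) dz; grad f = (3*x^2 + 3*y^2 + 2*z^2, 6*x*y, 4*x*z)

For a 0-form f, d f = (∂f/∂x) dx + (∂f/∂y) dy + (∂f/∂z) dz. The components of the vector representation are exactly the entries of grad f in Cartesian coordinates:
  ∂f/∂x = 3*x^2 + 3*y^2 + 2*z^2
  ∂f/∂y = 6*x*y
  ∂f/∂z = 4*x*z.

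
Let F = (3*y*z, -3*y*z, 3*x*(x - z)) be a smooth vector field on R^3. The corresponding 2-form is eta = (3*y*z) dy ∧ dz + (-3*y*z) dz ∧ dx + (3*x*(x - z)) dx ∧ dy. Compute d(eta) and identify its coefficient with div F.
d(eta) = (-3*x - 3*z) dx ∧ dy ∧ dz; div F = -3*x - 3*z

For a 2-form in R^3 of the form above, applying d gives a 3-form with coefficient ∂P/∂x + ∂Q/∂y + ∂R/∂z:
  ∂P/∂x = 0
  ∂Q/∂y = -3*z
  ∂R/∂z = -3*x
Sum = -3*x - 3*z, which is exactly div F.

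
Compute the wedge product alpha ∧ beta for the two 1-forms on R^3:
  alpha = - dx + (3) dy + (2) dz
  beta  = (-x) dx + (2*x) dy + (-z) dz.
alpha ∧ beta = (x) dx ∧ dy + (2*x + z) dx ∧ dz + (-4*x - 3*z) dy ∧ dz

Distribute the wedge, using dx_i ∧ dx_j = -dx_j ∧ dx_i and dx_i ∧ dx_i = 0. For each pair (i, j) with i < j, the coefficient of dx_i ∧ dx_j in alpha ∧ beta is (alpha_i * beta_j - alpha_j * beta_i). Collecting: alpha ∧ beta = (x) dx ∧ dy + (2*x + z) dx ∧ dz + (-4*x - 3*z) dy ∧ dz.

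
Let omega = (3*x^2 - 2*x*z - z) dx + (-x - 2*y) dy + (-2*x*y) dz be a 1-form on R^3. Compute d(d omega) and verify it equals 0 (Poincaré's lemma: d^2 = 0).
d(d omega) = 0

Step 1: d omega = sum_{i<j} (∂f_j/∂x_i - ∂f_i/∂x_j) dx_i ∧ dx_j:
  coeff of dx ∧ dy: -1
  coeff of dx ∧ dz: 2*x - 2*y + 1
  coeff of dy ∧ dz: -2*x
Step 2: Apply d again to each 2-form coefficient. The only possible 3-form in R^3 is dx ∧ dy ∧ dz, with coefficient
  ∂(coeff of dy∧dz)/∂x - ∂(coeff of dx∧dz)/∂y + ∂(coeff of dx∧dy)/∂z
  = ∂/∂x (-2*x) - ∂/∂y (2*x - 2*y + 1) + ∂/∂z (-1).
Each of these terms simplifies to sums of mixed partials that cancel in pairs. The result is 0 (by equality of mixed partials for smooth functions — Schwarz / Clairaut).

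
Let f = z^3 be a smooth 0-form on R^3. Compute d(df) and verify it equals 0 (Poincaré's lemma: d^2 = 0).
d(df) = 0

Step 1: df = sum_i (∂f/∂x_i) dx_i = (0) dx + (0) dy + (3*z^2) dz.
Step 2: Apply d again. Using the 1-form formula, the coefficient of dx ∧ dy in d(df) is ∂^2 f/∂x ∂y - ∂^2 f/∂y ∂x = (0) - (0) = 0 (equality of mixed partials for smooth f).
Similarly for dx ∧ dz and dy ∧ dz — all coefficients vanish. So d(df) = 0.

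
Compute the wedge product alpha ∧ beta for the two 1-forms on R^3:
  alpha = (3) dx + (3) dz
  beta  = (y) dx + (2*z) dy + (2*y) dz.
alpha ∧ beta = (6*z) dx ∧ dy + (3*y) dx ∧ dz + (-6*z) dy ∧ dz

Distribute the wedge, using dx_i ∧ dx_j = -dx_j ∧ dx_i and dx_i ∧ dx_i = 0. For each pair (i, j) with i < j, the coefficient of dx_i ∧ dx_j in alpha ∧ beta is (alpha_i * beta_j - alpha_j * beta_i). Collecting: alpha ∧ beta = (6*z) dx ∧ dy + (3*y) dx ∧ dz + (-6*z) dy ∧ dz.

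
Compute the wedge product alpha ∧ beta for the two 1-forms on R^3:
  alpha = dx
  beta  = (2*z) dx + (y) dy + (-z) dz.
alpha ∧ beta = (y) dx ∧ dy + (-z) dx ∧ dz

Distribute the wedge, using dx_i ∧ dx_j = -dx_j ∧ dx_i and dx_i ∧ dx_i = 0. For each pair (i, j) with i < j, the coefficient of dx_i ∧ dx_j in alpha ∧ beta is (alpha_i * beta_j - alpha_j * beta_i). Collecting: alpha ∧ beta = (y) dx ∧ dy + (-z) dx ∧ dz.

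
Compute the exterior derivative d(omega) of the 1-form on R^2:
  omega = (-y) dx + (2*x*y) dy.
d(omega) = (2*y + 1) dx ∧ dy

For a 1-form omega = sum_i f_i dx_i, the exterior derivative is
  d(omega) = sum_{i < j} (∂f_j/∂x_i - ∂f_i/∂x_j) dx_i ∧ dx_j.
  coefficient of dx ∧ dy: ∂f_2/∂x - ∂f_1/∂y = ∂(2*x*y)/∂x - ∂(-y)/∂y = 2*y + 1
Assembling: d(omega) = (2*y + 1) dx ∧ dy.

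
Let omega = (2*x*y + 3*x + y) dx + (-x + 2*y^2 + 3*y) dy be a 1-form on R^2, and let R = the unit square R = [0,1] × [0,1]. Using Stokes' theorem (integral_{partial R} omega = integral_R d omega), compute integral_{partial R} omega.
integral_(partial R) omega = -3

Stokes: integral_partial_R omega = integral_R d omega with d omega = (∂Q/∂x - ∂P/∂y) dx ∧ dy.
  ∂Q/∂x = -1
  ∂P/∂y = 2*x + 1
  integrand = ∂Q/∂x - ∂P/∂y = -2*x - 2.
Integrating over R: integral_0^1 integral_0^1 (-2*x - 2) dx dy = -3.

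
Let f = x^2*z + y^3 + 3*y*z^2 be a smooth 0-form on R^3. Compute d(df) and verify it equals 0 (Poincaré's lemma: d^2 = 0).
d(df) = 0

Step 1: df = sum_i (∂f/∂x_i) dx_i = (2*x*z) dx + (3*y^2 + 3*z^2) dy + (x^2 + 6*y*z) dz.
Step 2: Apply d again. Using the 1-form formula, the coefficient of dx ∧ dy in d(df) is ∂^2 f/∂x ∂y - ∂^2 f/∂y ∂x = (0) - (0) = 0 (equality of mixed partials for smooth f).
Similarly for dx ∧ dz and dy ∧ dz — all coefficients vanish. So d(df) = 0.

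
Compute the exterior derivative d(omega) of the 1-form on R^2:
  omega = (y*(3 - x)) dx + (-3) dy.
d(omega) = (x - 3) dx ∧ dy

For a 1-form omega = sum_i f_i dx_i, the exterior derivative is
  d(omega) = sum_{i < j} (∂f_j/∂x_i - ∂f_i/∂x_j) dx_i ∧ dx_j.
  coefficient of dx ∧ dy: ∂f_2/∂x - ∂f_1/∂y = ∂(-3)/∂x - ∂(y*(3 - x))/∂y = x - 3
Assembling: d(omega) = (x - 3) dx ∧ dy.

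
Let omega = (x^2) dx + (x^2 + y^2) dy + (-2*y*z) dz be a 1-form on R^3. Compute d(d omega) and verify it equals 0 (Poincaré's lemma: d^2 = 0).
d(d omega) = 0

Step 1: d omega = sum_{i<j} (∂f_j/∂x_i - ∂f_i/∂x_j) dx_i ∧ dx_j:
  coeff of dx ∧ dy: 2*x
  coeff of dx ∧ dz: 0
  coeff of dy ∧ dz: -2*z
Step 2: Apply d again to each 2-form coefficient. The only possible 3-form in R^3 is dx ∧ dy ∧ dz, with coefficient
  ∂(coeff of dy∧dz)/∂x - ∂(coeff of dx∧dz)/∂y + ∂(coeff of dx∧dy)/∂z
  = ∂/∂x (-2*z) - ∂/∂y (0) + ∂/∂z (2*x).
Each of these terms simplifies to sums of mixed partials that cancel in pairs. The result is 0 (by equality of mixed partials for smooth functions — Schwarz / Clairaut).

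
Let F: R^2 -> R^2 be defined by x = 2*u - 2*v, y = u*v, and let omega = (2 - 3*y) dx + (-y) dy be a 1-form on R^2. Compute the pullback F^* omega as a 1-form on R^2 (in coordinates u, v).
F^* omega = (-u*v^2 - 6*u*v + 4) du + (-u^2*v + 6*u*v - 4) dv

Using F^*(f dg) = (f ∘ F) d(g ∘ F), substitute each coordinate x_i by F_i(u, v) in f_i, and replace dx_i by d F_i = (∂F_i/∂u) du + (∂F_i/∂v) dv.
  For the x component: f_1(F) = -3*u*v + 2; d F_1 = (2) du + (-2) dv
  For the y component: f_2(F) = -u*v; d F_2 = (v) du + (u) dv
Combining and collecting du, dv coefficients:
  coeff of du: -u*v^2 - 6*u*v + 4
  coeff of dv: -u^2*v + 6*u*v - 4
F^* omega = (-u*v^2 - 6*u*v + 4) du + (-u^2*v + 6*u*v - 4) dv.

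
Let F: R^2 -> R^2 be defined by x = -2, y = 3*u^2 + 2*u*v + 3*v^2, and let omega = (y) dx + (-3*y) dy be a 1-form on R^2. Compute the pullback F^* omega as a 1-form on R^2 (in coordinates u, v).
F^* omega = (-54*u^3 - 54*u^2*v - 66*u*v^2 - 18*v^3) du + (-18*u^3 - 66*u^2*v - 54*u*v^2 - 54*v^3) dv

Using F^*(f dg) = (f ∘ F) d(g ∘ F), substitute each coordinate x_i by F_i(u, v) in f_i, and replace dx_i by d F_i = (∂F_i/∂u) du + (∂F_i/∂v) dv.
  For the x component: f_1(F) = 3*u^2 + 2*u*v + 3*v^2; d F_1 = (0) du + (0) dv
  For the y component: f_2(F) = -9*u^2 - 6*u*v - 9*v^2; d F_2 = (6*u + 2*v) du + (2*u + 6*v) dv
Combining and collecting du, dv coefficients:
  coeff of du: -54*u^3 - 54*u^2*v - 66*u*v^2 - 18*v^3
  coeff of dv: -18*u^3 - 66*u^2*v - 54*u*v^2 - 54*v^3
F^* omega = (-54*u^3 - 54*u^2*v - 66*u*v^2 - 18*v^3) du + (-18*u^3 - 66*u^2*v - 54*u*v^2 - 54*v^3) dv.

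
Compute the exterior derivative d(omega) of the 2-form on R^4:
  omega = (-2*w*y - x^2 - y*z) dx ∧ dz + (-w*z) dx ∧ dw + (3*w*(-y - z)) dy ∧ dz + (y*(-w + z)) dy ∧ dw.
d(omega) = (2*w + z) dx ∧ dy ∧ dz + (w - 2*y) dx ∧ dz ∧ dw + (-4*y - 3*z) dy ∧ dz ∧ dw

For a 2-form omega = sum_{i<j} g_{ij} dx_i ∧ dx_j, the exterior derivative is
  d(omega) = sum_{i<j} d(g_{ij}) ∧ dx_i ∧ dx_j = sum_{i<j, k} (∂g_{ij}/∂x_k) dx_k ∧ dx_i ∧ dx_j.
Expand each term, using dx_k ∧ dx_i ∧ dx_j = sgn(permutation) dx_{(a)} ∧ dx_{(b)} ∧ dx_{(c)} with (a < b < c) sorted:
  d(-2*w*y - x^2 - y*z) includes (∂/∂y)(-2*w*y - x^2 - y*z) dy = (-2*w - z) dy, which multiplied by dx ∧ dz gives (2*w + z) dx ∧ dy ∧ dz
  d(-2*w*y - x^2 - y*z) includes (∂/∂w)(-2*w*y - x^2 - y*z) dw = (-2*y) dw, which multiplied by dx ∧ dz gives (-2*y) dx ∧ dz ∧ dw
  d(-w*z) includes (∂/∂z)(-w*z) dz = (-w) dz, which multiplied by dx ∧ dw gives (w) dx ∧ dz ∧ dw
  d(3*w*(-y - z)) includes (∂/∂w)(3*w*(-y - z)) dw = (-3*y - 3*z) dw, which multiplied by dy ∧ dz gives (-3*y - 3*z) dy ∧ dz ∧ dw
  d(y*(-w + z)) includes (∂/∂z)(y*(-w + z)) dz = (y) dz, which multiplied by dy ∧ dw gives (-y) dy ∧ dz ∧ dw
Collecting like 3-forms: d(omega) = (2*w + z) dx ∧ dy ∧ dz + (w - 2*y) dx ∧ dz ∧ dw + (-4*y - 3*z) dy ∧ dz ∧ dw.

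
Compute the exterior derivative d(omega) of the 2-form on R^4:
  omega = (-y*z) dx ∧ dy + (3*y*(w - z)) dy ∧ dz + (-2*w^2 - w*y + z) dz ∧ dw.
d(omega) = (-y) dx ∧ dy ∧ dz + (-w + 3*y) dy ∧ dz ∧ dw

For a 2-form omega = sum_{i<j} g_{ij} dx_i ∧ dx_j, the exterior derivative is
  d(omega) = sum_{i<j} d(g_{ij}) ∧ dx_i ∧ dx_j = sum_{i<j, k} (∂g_{ij}/∂x_k) dx_k ∧ dx_i ∧ dx_j.
Expand each term, using dx_k ∧ dx_i ∧ dx_j = sgn(permutation) dx_{(a)} ∧ dx_{(b)} ∧ dx_{(c)} with (a < b < c) sorted:
  d(-y*z) includes (∂/∂z)(-y*z) dz = (-y) dz, which multiplied by dx ∧ dy gives (-y) dx ∧ dy ∧ dz
  d(3*y*(w - z)) includes (∂/∂w)(3*y*(w - z)) dw = (3*y) dw, which multiplied by dy ∧ dz gives (3*y) dy ∧ dz ∧ dw
  d(-2*w^2 - w*y + z) includes (∂/∂y)(-2*w^2 - w*y + z) dy = (-w) dy, which multiplied by dz ∧ dw gives (-w) dy ∧ dz ∧ dw
Collecting like 3-forms: d(omega) = (-y) dx ∧ dy ∧ dz + (-w + 3*y) dy ∧ dz ∧ dw.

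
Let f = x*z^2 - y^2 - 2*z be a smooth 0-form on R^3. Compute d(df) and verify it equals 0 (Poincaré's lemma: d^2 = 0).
d(df) = 0

Step 1: df = sum_i (∂f/∂x_i) dx_i = (z^2) dx + (-2*y) dy + (2*x*z - 2) dz.
Step 2: Apply d again. Using the 1-form formula, the coefficient of dx ∧ dy in d(df) is ∂^2 f/∂x ∂y - ∂^2 f/∂y ∂x = (0) - (0) = 0 (equality of mixed partials for smooth f).
Similarly for dx ∧ dz and dy ∧ dz — all coefficients vanish. So d(df) = 0.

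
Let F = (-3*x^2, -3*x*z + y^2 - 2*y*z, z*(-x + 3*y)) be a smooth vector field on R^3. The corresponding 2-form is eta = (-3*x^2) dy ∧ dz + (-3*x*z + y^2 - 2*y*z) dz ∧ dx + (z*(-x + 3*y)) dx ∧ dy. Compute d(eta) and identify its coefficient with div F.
d(eta) = (-7*x + 5*y - 2*z) dx ∧ dy ∧ dz; div F = -7*x + 5*y - 2*z

For a 2-form in R^3 of the form above, applying d gives a 3-form with coefficient ∂P/∂x + ∂Q/∂y + ∂R/∂z:
  ∂P/∂x = -6*x
  ∂Q/∂y = 2*y - 2*z
  ∂R/∂z = -x + 3*y
Sum = -7*x + 5*y - 2*z, which is exactly div F.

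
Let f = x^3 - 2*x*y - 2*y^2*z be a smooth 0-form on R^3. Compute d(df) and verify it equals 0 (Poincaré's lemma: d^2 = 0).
d(df) = 0

Step 1: df = sum_i (∂f/∂x_i) dx_i = (3*x^2 - 2*y) dx + (-2*x - 4*y*z) dy + (-2*y^2) dz.
Step 2: Apply d again. Using the 1-form formula, the coefficient of dx ∧ dy in d(df) is ∂^2 f/∂x ∂y - ∂^2 f/∂y ∂x = (-2) - (-2) = 0 (equality of mixed partials for smooth f).
Similarly for dx ∧ dz and dy ∧ dz — all coefficients vanish. So d(df) = 0.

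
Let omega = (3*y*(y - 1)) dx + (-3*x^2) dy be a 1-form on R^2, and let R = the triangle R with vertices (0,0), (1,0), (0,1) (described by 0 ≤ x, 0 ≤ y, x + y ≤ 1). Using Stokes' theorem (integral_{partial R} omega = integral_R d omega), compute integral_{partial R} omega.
integral_(partial R) omega = -1/2

Stokes: integral_partial_R omega = integral_R d omega with d omega = (∂Q/∂x - ∂P/∂y) dx ∧ dy.
  ∂Q/∂x = -6*x
  ∂P/∂y = 6*y - 3
  integrand = ∂Q/∂x - ∂P/∂y = -6*x - 6*y + 3.
Integrating over R: integral_0^1 integral_0^{1-x} (-6*x - 6*y + 3) dy dx = -1/2.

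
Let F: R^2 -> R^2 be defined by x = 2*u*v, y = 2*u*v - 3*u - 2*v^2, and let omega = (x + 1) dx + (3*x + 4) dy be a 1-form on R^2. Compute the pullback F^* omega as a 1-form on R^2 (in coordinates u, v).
F^* omega = (16*u*v^2 - 18*u*v + 10*v - 12) du + (16*u^2*v - 24*u*v^2 + 10*u - 16*v) dv

Using F^*(f dg) = (f ∘ F) d(g ∘ F), substitute each coordinate x_i by F_i(u, v) in f_i, and replace dx_i by d F_i = (∂F_i/∂u) du + (∂F_i/∂v) dv.
  For the x component: f_1(F) = 2*u*v + 1; d F_1 = (2*v) du + (2*u) dv
  For the y component: f_2(F) = 6*u*v + 4; d F_2 = (2*v - 3) du + (2*u - 4*v) dv
Combining and collecting du, dv coefficients:
  coeff of du: 16*u*v^2 - 18*u*v + 10*v - 12
  coeff of dv: 16*u^2*v - 24*u*v^2 + 10*u - 16*v
F^* omega = (16*u*v^2 - 18*u*v + 10*v - 12) du + (16*u^2*v - 24*u*v^2 + 10*u - 16*v) dv.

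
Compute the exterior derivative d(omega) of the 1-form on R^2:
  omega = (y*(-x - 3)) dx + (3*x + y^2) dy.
d(omega) = (x + 6) dx ∧ dy

For a 1-form omega = sum_i f_i dx_i, the exterior derivative is
  d(omega) = sum_{i < j} (∂f_j/∂x_i - ∂f_i/∂x_j) dx_i ∧ dx_j.
  coefficient of dx ∧ dy: ∂f_2/∂x - ∂f_1/∂y = ∂(3*x + y^2)/∂x - ∂(y*(-x - 3))/∂y = x + 6
Assembling: d(omega) = (x + 6) dx ∧ dy.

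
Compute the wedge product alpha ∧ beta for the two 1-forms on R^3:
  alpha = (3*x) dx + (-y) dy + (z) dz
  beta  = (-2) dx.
alpha ∧ beta = (-2*y) dx ∧ dy + (2*z) dx ∧ dz

Distribute the wedge, using dx_i ∧ dx_j = -dx_j ∧ dx_i and dx_i ∧ dx_i = 0. For each pair (i, j) with i < j, the coefficient of dx_i ∧ dx_j in alpha ∧ beta is (alpha_i * beta_j - alpha_j * beta_i). Collecting: alpha ∧ beta = (-2*y) dx ∧ dy + (2*z) dx ∧ dz.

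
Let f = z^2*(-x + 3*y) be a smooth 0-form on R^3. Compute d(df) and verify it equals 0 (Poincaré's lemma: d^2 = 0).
d(df) = 0

Step 1: df = sum_i (∂f/∂x_i) dx_i = (-z^2) dx + (3*z^2) dy + (2*z*(-x + 3*y)) dz.
Step 2: Apply d again. Using the 1-form formula, the coefficient of dx ∧ dy in d(df) is ∂^2 f/∂x ∂y - ∂^2 f/∂y ∂x = (0) - (0) = 0 (equality of mixed partials for smooth f).
Similarly for dx ∧ dz and dy ∧ dz — all coefficients vanish. So d(df) = 0.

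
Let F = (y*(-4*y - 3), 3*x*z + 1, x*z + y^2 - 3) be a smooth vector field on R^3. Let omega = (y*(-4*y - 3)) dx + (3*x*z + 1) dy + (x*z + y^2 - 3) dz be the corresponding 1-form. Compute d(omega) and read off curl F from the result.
d(omega) = (-3*x + 2*y) dy ∧ dz + (-z) dz ∧ dx + (8*y + 3*z + 3) dx ∧ dy; curl F = (-3*x + 2*y, -z, 8*y + 3*z + 3)

d omega = sum_{i<j} (∂f_j/∂x_i - ∂f_i/∂x_j) dx_i ∧ dx_j. Under the identification (dy ∧ dz, dz ∧ dx, dx ∧ dy) ↔ (e_x, e_y, e_z), the coefficients are exactly the components of curl F. Compute:
  ∂R/∂y - ∂Q/∂z = (2*y) - (3*x) = -3*x + 2*y
  ∂P/∂z - ∂R/∂x = (0) - (z) = -z
  ∂Q/∂x - ∂P/∂y = (3*z) - (-8*y - 3) = 8*y + 3*z + 3.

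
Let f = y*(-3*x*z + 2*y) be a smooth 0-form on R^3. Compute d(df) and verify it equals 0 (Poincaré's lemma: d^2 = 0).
d(df) = 0

Step 1: df = sum_i (∂f/∂x_i) dx_i = (-3*y*z) dx + (-3*x*z + 4*y) dy + (-3*x*y) dz.
Step 2: Apply d again. Using the 1-form formula, the coefficient of dx ∧ dy in d(df) is ∂^2 f/∂x ∂y - ∂^2 f/∂y ∂x = (-3*z) - (-3*z) = 0 (equality of mixed partials for smooth f).
Similarly for dx ∧ dz and dy ∧ dz — all coefficients vanish. So d(df) = 0.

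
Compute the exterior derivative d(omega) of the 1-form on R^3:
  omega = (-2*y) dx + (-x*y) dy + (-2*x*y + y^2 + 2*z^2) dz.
d(omega) = (2 - y) dx ∧ dy + (-2*y) dx ∧ dz + (-2*x + 2*y) dy ∧ dz

For a 1-form omega = sum_i f_i dx_i, the exterior derivative is
  d(omega) = sum_{i < j} (∂f_j/∂x_i - ∂f_i/∂x_j) dx_i ∧ dx_j.
  coefficient of dx ∧ dy: ∂f_2/∂x - ∂f_1/∂y = ∂(-x*y)/∂x - ∂(-2*y)/∂y = 2 - y
  coefficient of dx ∧ dz: ∂f_3/∂x - ∂f_1/∂z = ∂(-2*x*y + y^2 + 2*z^2)/∂x - ∂(-2*y)/∂z = -2*y
  coefficient of dy ∧ dz: ∂f_3/∂y - ∂f_2/∂z = ∂(-2*x*y + y^2 + 2*z^2)/∂y - ∂(-x*y)/∂z = -2*x + 2*y
Assembling: d(omega) = (2 - y) dx ∧ dy + (-2*y) dx ∧ dz + (-2*x + 2*y) dy ∧ dz.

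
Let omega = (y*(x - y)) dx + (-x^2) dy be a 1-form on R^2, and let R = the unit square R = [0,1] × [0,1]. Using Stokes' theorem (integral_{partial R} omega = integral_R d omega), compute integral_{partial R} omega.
integral_(partial R) omega = -1/2

Stokes: integral_partial_R omega = integral_R d omega with d omega = (∂Q/∂x - ∂P/∂y) dx ∧ dy.
  ∂Q/∂x = -2*x
  ∂P/∂y = x - 2*y
  integrand = ∂Q/∂x - ∂P/∂y = -3*x + 2*y.
Integrating over R: integral_0^1 integral_0^1 (-3*x + 2*y) dx dy = -1/2.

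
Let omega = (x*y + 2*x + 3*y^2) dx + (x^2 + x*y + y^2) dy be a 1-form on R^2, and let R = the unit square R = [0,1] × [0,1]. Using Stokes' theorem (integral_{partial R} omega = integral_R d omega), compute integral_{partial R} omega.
integral_(partial R) omega = -2

Stokes: integral_partial_R omega = integral_R d omega with d omega = (∂Q/∂x - ∂P/∂y) dx ∧ dy.
  ∂Q/∂x = 2*x + y
  ∂P/∂y = x + 6*y
  integrand = ∂Q/∂x - ∂P/∂y = x - 5*y.
Integrating over R: integral_0^1 integral_0^1 (x - 5*y) dx dy = -2.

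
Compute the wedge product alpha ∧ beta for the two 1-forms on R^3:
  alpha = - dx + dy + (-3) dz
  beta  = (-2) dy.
alpha ∧ beta = (2) dx ∧ dy + (-6) dy ∧ dz

Distribute the wedge, using dx_i ∧ dx_j = -dx_j ∧ dx_i and dx_i ∧ dx_i = 0. For each pair (i, j) with i < j, the coefficient of dx_i ∧ dx_j in alpha ∧ beta is (alpha_i * beta_j - alpha_j * beta_i). Collecting: alpha ∧ beta = (2) dx ∧ dy + (-6) dy ∧ dz.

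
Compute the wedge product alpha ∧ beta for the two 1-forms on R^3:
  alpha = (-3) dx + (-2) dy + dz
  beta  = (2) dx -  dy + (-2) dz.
alpha ∧ beta = (7) dx ∧ dy + (4) dx ∧ dz + (5) dy ∧ dz

Distribute the wedge, using dx_i ∧ dx_j = -dx_j ∧ dx_i and dx_i ∧ dx_i = 0. For each pair (i, j) with i < j, the coefficient of dx_i ∧ dx_j in alpha ∧ beta is (alpha_i * beta_j - alpha_j * beta_i). Collecting: alpha ∧ beta = (7) dx ∧ dy + (4) dx ∧ dz + (5) dy ∧ dz.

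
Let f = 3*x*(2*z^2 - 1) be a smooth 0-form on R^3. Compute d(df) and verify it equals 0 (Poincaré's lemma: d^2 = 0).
d(df) = 0

Step 1: df = sum_i (∂f/∂x_i) dx_i = (6*z^2 - 3) dx + (0) dy + (12*x*z) dz.
Step 2: Apply d again. Using the 1-form formula, the coefficient of dx ∧ dy in d(df) is ∂^2 f/∂x ∂y - ∂^2 f/∂y ∂x = (0) - (0) = 0 (equality of mixed partials for smooth f).
Similarly for dx ∧ dz and dy ∧ dz — all coefficients vanish. So d(df) = 0.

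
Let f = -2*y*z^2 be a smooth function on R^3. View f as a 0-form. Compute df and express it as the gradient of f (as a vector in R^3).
df = (0) dx + (-2*z^2) dy + (-4*y*z) dz; grad f = (0, -2*z^2, -4*y*z)

For a 0-form f, d f = (∂f/∂x) dx + (∂f/∂y) dy + (∂f/∂z) dz. The components of the vector representation are exactly the entries of grad f in Cartesian coordinates:
  ∂f/∂x = 0
  ∂f/∂y = -2*z^2
  ∂f/∂z = -4*y*z.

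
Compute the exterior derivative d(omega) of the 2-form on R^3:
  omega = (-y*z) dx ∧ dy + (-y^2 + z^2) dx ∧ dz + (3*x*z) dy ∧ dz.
d(omega) = (y + 3*z) dx ∧ dy ∧ dz

For a 2-form omega = sum_{i<j} g_{ij} dx_i ∧ dx_j, the exterior derivative is
  d(omega) = sum_{i<j} d(g_{ij}) ∧ dx_i ∧ dx_j = sum_{i<j, k} (∂g_{ij}/∂x_k) dx_k ∧ dx_i ∧ dx_j.
Expand each term, using dx_k ∧ dx_i ∧ dx_j = sgn(permutation) dx_{(a)} ∧ dx_{(b)} ∧ dx_{(c)} with (a < b < c) sorted:
  d(-y*z) includes (∂/∂z)(-y*z) dz = (-y) dz, which multiplied by dx ∧ dy gives (-y) dx ∧ dy ∧ dz
  d(-y^2 + z^2) includes (∂/∂y)(-y^2 + z^2) dy = (-2*y) dy, which multiplied by dx ∧ dz gives (2*y) dx ∧ dy ∧ dz
  d(3*x*z) includes (∂/∂x)(3*x*z) dx = (3*z) dx, which multiplied by dy ∧ dz gives (3*z) dx ∧ dy ∧ dz
Collecting like 3-forms: d(omega) = (y + 3*z) dx ∧ dy ∧ dz.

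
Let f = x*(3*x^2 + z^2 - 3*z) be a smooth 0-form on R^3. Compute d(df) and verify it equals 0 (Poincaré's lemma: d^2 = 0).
d(df) = 0

Step 1: df = sum_i (∂f/∂x_i) dx_i = (9*x^2 + z^2 - 3*z) dx + (0) dy + (x*(2*z - 3)) dz.
Step 2: Apply d again. Using the 1-form formula, the coefficient of dx ∧ dy in d(df) is ∂^2 f/∂x ∂y - ∂^2 f/∂y ∂x = (0) - (0) = 0 (equality of mixed partials for smooth f).
Similarly for dx ∧ dz and dy ∧ dz — all coefficients vanish. So d(df) = 0.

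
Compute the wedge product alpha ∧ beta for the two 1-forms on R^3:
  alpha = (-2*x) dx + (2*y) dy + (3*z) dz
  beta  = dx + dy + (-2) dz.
alpha ∧ beta = (-2*x - 2*y) dx ∧ dy + (4*x - 3*z) dx ∧ dz + (-4*y - 3*z) dy ∧ dz

Distribute the wedge, using dx_i ∧ dx_j = -dx_j ∧ dx_i and dx_i ∧ dx_i = 0. For each pair (i, j) with i < j, the coefficient of dx_i ∧ dx_j in alpha ∧ beta is (alpha_i * beta_j - alpha_j * beta_i). Collecting: alpha ∧ beta = (-2*x - 2*y) dx ∧ dy + (4*x - 3*z) dx ∧ dz + (-4*y - 3*z) dy ∧ dz.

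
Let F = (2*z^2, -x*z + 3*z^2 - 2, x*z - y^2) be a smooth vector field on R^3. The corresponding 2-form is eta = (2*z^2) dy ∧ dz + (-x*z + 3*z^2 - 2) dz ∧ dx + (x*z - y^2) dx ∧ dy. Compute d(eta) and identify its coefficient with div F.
d(eta) = (x) dx ∧ dy ∧ dz; div F = x

For a 2-form in R^3 of the form above, applying d gives a 3-form with coefficient ∂P/∂x + ∂Q/∂y + ∂R/∂z:
  ∂P/∂x = 0
  ∂Q/∂y = 0
  ∂R/∂z = x
Sum = x, which is exactly div F.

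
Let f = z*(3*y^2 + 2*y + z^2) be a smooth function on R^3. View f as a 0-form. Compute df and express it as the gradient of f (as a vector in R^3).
df = (0) dx + (2*z*(3*y + 1)) dy + (3*y^2 + 2*y + 3*z^2) dz; grad f = (0, 2*z*(3*y + 1), 3*y^2 + 2*y + 3*z^2)

For a 0-form f, d f = (∂f/∂x) dx + (∂f/∂y) dy + (∂f/∂z) dz. The components of the vector representation are exactly the entries of grad f in Cartesian coordinates:
  ∂f/∂x = 0
  ∂f/∂y = 2*z*(3*y + 1)
  ∂f/∂z = 3*y^2 + 2*y + 3*z^2.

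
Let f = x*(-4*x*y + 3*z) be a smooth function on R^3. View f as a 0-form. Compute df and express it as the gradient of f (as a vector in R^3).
df = (-8*x*y + 3*z) dx + (-4*x^2) dy + (3*x) dz; grad f = (-8*x*y + 3*z, -4*x^2, 3*x)

For a 0-form f, d f = (∂f/∂x) dx + (∂f/∂y) dy + (∂f/∂z) dz. The components of the vector representation are exactly the entries of grad f in Cartesian coordinates:
  ∂f/∂x = -8*x*y + 3*z
  ∂f/∂y = -4*x^2
  ∂f/∂z = 3*x.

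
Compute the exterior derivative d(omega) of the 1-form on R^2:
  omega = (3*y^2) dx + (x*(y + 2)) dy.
d(omega) = (2 - 5*y) dx ∧ dy

For a 1-form omega = sum_i f_i dx_i, the exterior derivative is
  d(omega) = sum_{i < j} (∂f_j/∂x_i - ∂f_i/∂x_j) dx_i ∧ dx_j.
  coefficient of dx ∧ dy: ∂f_2/∂x - ∂f_1/∂y = ∂(x*(y + 2))/∂x - ∂(3*y^2)/∂y = 2 - 5*y
Assembling: d(omega) = (2 - 5*y) dx ∧ dy.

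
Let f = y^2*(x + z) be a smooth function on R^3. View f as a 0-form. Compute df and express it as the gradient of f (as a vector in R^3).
df = (y^2) dx + (2*y*(x + z)) dy + (y^2) dz; grad f = (y^2, 2*y*(x + z), y^2)

For a 0-form f, d f = (∂f/∂x) dx + (∂f/∂y) dy + (∂f/∂z) dz. The components of the vector representation are exactly the entries of grad f in Cartesian coordinates:
  ∂f/∂x = y^2
  ∂f/∂y = 2*y*(x + z)
  ∂f/∂z = y^2.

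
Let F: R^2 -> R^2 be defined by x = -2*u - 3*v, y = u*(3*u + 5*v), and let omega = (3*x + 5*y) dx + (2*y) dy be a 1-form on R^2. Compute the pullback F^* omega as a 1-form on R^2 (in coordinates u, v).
F^* omega = (36*u^3 + 90*u^2*v - 30*u^2 + 50*u*v^2 - 50*u*v + 12*u + 18*v) du + (30*u^3 + 50*u^2*v - 45*u^2 - 75*u*v + 18*u + 27*v) dv

Using F^*(f dg) = (f ∘ F) d(g ∘ F), substitute each coordinate x_i by F_i(u, v) in f_i, and replace dx_i by d F_i = (∂F_i/∂u) du + (∂F_i/∂v) dv.
  For the x component: f_1(F) = 15*u^2 + 25*u*v - 6*u - 9*v; d F_1 = (-2) du + (-3) dv
  For the y component: f_2(F) = 2*u*(3*u + 5*v); d F_2 = (6*u + 5*v) du + (5*u) dv
Combining and collecting du, dv coefficients:
  coeff of du: 36*u^3 + 90*u^2*v - 30*u^2 + 50*u*v^2 - 50*u*v + 12*u + 18*v
  coeff of dv: 30*u^3 + 50*u^2*v - 45*u^2 - 75*u*v + 18*u + 27*v
F^* omega = (36*u^3 + 90*u^2*v - 30*u^2 + 50*u*v^2 - 50*u*v + 12*u + 18*v) du + (30*u^3 + 50*u^2*v - 45*u^2 - 75*u*v + 18*u + 27*v) dv.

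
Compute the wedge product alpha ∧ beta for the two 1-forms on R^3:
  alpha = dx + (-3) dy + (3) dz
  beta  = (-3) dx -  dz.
alpha ∧ beta = (8) dx ∧ dz + (-9) dx ∧ dy + (3) dy ∧ dz

Distribute the wedge, using dx_i ∧ dx_j = -dx_j ∧ dx_i and dx_i ∧ dx_i = 0. For each pair (i, j) with i < j, the coefficient of dx_i ∧ dx_j in alpha ∧ beta is (alpha_i * beta_j - alpha_j * beta_i). Collecting: alpha ∧ beta = (8) dx ∧ dz + (-9) dx ∧ dy + (3) dy ∧ dz.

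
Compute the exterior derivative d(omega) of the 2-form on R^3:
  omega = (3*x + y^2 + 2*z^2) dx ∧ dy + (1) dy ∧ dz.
d(omega) = (4*z) dx ∧ dy ∧ dz

For a 2-form omega = sum_{i<j} g_{ij} dx_i ∧ dx_j, the exterior derivative is
  d(omega) = sum_{i<j} d(g_{ij}) ∧ dx_i ∧ dx_j = sum_{i<j, k} (∂g_{ij}/∂x_k) dx_k ∧ dx_i ∧ dx_j.
Expand each term, using dx_k ∧ dx_i ∧ dx_j = sgn(permutation) dx_{(a)} ∧ dx_{(b)} ∧ dx_{(c)} with (a < b < c) sorted:
  d(3*x + y^2 + 2*z^2) includes (∂/∂z)(3*x + y^2 + 2*z^2) dz = (4*z) dz, which multiplied by dx ∧ dy gives (4*z) dx ∧ dy ∧ dz
Collecting like 3-forms: d(omega) = (4*z) dx ∧ dy ∧ dz.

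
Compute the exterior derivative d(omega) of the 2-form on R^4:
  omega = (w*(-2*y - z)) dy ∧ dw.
d(omega) = (w) dy ∧ dz ∧ dw

For a 2-form omega = sum_{i<j} g_{ij} dx_i ∧ dx_j, the exterior derivative is
  d(omega) = sum_{i<j} d(g_{ij}) ∧ dx_i ∧ dx_j = sum_{i<j, k} (∂g_{ij}/∂x_k) dx_k ∧ dx_i ∧ dx_j.
Expand each term, using dx_k ∧ dx_i ∧ dx_j = sgn(permutation) dx_{(a)} ∧ dx_{(b)} ∧ dx_{(c)} with (a < b < c) sorted:
  d(w*(-2*y - z)) includes (∂/∂z)(w*(-2*y - z)) dz = (-w) dz, which multiplied by dy ∧ dw gives (w) dy ∧ dz ∧ dw
Collecting like 3-forms: d(omega) = (w) dy ∧ dz ∧ dw.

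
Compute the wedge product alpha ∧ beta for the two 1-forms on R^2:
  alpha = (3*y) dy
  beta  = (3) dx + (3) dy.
alpha ∧ beta = (-9*y) dx ∧ dy

Distribute the wedge, using dx_i ∧ dx_j = -dx_j ∧ dx_i and dx_i ∧ dx_i = 0. For each pair (i, j) with i < j, the coefficient of dx_i ∧ dx_j in alpha ∧ beta is (alpha_i * beta_j - alpha_j * beta_i). Collecting: alpha ∧ beta = (-9*y) dx ∧ dy.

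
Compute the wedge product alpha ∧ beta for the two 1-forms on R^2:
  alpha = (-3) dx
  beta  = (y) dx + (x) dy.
alpha ∧ beta = (-3*x) dx ∧ dy

Distribute the wedge, using dx_i ∧ dx_j = -dx_j ∧ dx_i and dx_i ∧ dx_i = 0. For each pair (i, j) with i < j, the coefficient of dx_i ∧ dx_j in alpha ∧ beta is (alpha_i * beta_j - alpha_j * beta_i). Collecting: alpha ∧ beta = (-3*x) dx ∧ dy.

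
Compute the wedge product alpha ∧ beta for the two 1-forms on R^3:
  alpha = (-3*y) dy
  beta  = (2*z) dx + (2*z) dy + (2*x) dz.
alpha ∧ beta = (6*y*z) dx ∧ dy + (-6*x*y) dy ∧ dz

Distribute the wedge, using dx_i ∧ dx_j = -dx_j ∧ dx_i and dx_i ∧ dx_i = 0. For each pair (i, j) with i < j, the coefficient of dx_i ∧ dx_j in alpha ∧ beta is (alpha_i * beta_j - alpha_j * beta_i). Collecting: alpha ∧ beta = (6*y*z) dx ∧ dy + (-6*x*y) dy ∧ dz.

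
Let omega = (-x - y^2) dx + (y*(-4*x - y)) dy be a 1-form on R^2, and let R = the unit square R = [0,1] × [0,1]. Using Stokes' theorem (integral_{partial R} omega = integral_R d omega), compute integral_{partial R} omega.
integral_(partial R) omega = -1

Stokes: integral_partial_R omega = integral_R d omega with d omega = (∂Q/∂x - ∂P/∂y) dx ∧ dy.
  ∂Q/∂x = -4*y
  ∂P/∂y = -2*y
  integrand = ∂Q/∂x - ∂P/∂y = -2*y.
Integrating over R: integral_0^1 integral_0^1 (-2*y) dx dy = -1.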